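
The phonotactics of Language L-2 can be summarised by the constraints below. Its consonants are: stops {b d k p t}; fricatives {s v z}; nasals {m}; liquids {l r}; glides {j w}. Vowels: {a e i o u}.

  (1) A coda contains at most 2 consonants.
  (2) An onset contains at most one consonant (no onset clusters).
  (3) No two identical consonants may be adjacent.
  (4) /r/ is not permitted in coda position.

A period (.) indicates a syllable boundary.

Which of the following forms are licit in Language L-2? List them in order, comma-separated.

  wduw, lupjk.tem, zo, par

zo

wduw — violates constraint 2: syllable 1 onset /wd/ has 2 consonants (> 1) → illicit
lupjk.tem — violates constraint 1: syllable 1 coda /pjk/ has 3 consonants (> 2) → illicit
zo — σ1 onset /z/, coda /∅/ ok → licit
par — violates constraint 4: syllable 1 coda contains /r/ → illicit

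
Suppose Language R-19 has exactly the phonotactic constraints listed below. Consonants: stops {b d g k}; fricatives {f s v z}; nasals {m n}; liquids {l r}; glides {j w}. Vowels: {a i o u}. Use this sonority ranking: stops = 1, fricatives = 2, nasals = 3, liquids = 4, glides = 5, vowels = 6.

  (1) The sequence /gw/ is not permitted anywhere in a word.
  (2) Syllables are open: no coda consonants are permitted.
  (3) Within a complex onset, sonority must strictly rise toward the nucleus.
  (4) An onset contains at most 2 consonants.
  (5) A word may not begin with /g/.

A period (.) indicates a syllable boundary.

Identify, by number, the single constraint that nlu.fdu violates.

3

nlu.fdu: syllable 2 onset /fd/: /f/ (fricative, 2) → /d/ (stop, 1) does not rise.
This is a violation of constraint 3: "Within a complex onset, sonority must strictly rise toward the nucleus."
The remaining constraints (1, 2, 4, 5) are satisfied.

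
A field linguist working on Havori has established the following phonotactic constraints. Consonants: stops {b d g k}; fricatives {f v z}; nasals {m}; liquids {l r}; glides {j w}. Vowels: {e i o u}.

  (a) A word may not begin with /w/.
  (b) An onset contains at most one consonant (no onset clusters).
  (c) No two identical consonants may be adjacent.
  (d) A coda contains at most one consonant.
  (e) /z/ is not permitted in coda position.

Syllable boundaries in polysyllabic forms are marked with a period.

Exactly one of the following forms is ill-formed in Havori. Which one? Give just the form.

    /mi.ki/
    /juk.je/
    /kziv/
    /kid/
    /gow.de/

/mi.ki/ — σ1 onset /m/, coda /∅/ ok; σ2 onset /k/, coda /∅/ ok → well-formed
/juk.je/ — σ1 onset /j/, coda /k/ ok; σ2 onset /j/, coda /∅/ ok → well-formed
/kziv/ — violates constraint (b): syllable 1 onset /kz/ has 2 consonants (> 1) → ill-formed
/kid/ — σ1 onset /k/, coda /d/ ok → well-formed
/gow.de/ — σ1 onset /g/, coda /w/ ok; σ2 onset /d/, coda /∅/ ok → well-formed

/kziv/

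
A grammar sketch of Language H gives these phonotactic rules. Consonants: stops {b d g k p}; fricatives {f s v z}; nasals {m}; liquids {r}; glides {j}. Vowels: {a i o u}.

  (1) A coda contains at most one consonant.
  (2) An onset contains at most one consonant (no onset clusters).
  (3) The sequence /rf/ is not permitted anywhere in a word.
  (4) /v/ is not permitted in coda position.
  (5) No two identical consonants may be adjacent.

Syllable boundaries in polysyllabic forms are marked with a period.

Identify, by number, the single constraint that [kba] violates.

2

[kba]: syllable 1 onset /kb/ has 2 consonants (> 1).
This is a violation of constraint 2: "An onset contains at most one consonant (no onset clusters)."
The remaining constraints (1, 3, 4, 5) are satisfied.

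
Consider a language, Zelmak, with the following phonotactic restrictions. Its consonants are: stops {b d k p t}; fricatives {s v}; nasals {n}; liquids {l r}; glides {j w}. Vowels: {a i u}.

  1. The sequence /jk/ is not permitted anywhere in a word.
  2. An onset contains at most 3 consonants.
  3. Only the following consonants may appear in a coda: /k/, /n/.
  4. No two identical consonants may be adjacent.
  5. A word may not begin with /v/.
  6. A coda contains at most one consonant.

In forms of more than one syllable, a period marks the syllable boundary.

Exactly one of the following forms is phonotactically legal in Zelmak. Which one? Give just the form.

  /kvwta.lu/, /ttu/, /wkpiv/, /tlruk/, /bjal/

/kvwta.lu/ — violates constraint 2: syllable 1 onset /kvwt/ has 4 consonants (> 3) → phonotactically illegal
/ttu/ — violates constraint 4: adjacent identical consonants /tt/ → phonotactically illegal
/wkpiv/ — violates constraint 3: syllable 1 coda contains /v/, which is not a licensed coda consonant → phonotactically illegal
/tlruk/ — σ1 onset /tlr/ (3C), coda /k/ ok → phonotactically legal
/bjal/ — violates constraint 3: syllable 1 coda contains /l/, which is not a licensed coda consonant → phonotactically illegal

/tlruk/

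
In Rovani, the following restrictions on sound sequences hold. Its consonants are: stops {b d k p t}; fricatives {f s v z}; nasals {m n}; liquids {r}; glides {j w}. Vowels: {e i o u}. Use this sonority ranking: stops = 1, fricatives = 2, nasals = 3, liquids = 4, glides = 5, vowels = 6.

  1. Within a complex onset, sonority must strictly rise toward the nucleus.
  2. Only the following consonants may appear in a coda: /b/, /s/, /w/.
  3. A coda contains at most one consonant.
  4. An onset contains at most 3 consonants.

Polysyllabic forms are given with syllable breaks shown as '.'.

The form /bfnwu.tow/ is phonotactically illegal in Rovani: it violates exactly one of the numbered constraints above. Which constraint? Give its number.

4

/bfnwu.tow/: syllable 1 onset /bfnw/ has 4 consonants (> 3).
This is a violation of constraint 4: "An onset contains at most 3 consonants."
The remaining constraints (1, 2, 3) are satisfied.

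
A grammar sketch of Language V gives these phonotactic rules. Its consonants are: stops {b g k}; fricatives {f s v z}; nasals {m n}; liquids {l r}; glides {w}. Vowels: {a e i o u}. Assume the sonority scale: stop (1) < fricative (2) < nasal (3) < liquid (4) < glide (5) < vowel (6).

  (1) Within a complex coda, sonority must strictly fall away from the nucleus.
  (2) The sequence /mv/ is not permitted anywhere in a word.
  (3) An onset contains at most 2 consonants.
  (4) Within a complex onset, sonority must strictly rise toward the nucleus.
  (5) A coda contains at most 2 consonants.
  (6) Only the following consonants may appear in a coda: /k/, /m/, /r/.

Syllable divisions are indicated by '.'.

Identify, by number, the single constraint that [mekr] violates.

1

[mekr]: syllable 1 coda /kr/: /k/ (stop, 1) → /r/ (liquid, 4) does not fall.
This is a violation of constraint 1: "Within a complex coda, sonority must strictly fall away from the nucleus."
The remaining constraints (2, 3, 4, 5, 6) are satisfied.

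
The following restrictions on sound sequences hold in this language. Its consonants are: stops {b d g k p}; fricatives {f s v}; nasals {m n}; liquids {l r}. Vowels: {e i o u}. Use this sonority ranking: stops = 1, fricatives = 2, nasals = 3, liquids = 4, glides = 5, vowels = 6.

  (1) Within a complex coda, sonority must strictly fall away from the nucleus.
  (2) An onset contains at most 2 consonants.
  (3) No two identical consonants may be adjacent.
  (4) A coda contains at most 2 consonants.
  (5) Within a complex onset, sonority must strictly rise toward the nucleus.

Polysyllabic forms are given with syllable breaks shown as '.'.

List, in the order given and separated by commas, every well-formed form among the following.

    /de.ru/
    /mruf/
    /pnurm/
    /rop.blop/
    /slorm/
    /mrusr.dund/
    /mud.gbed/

/de.ru/, /mruf/, /pnurm/, /rop.blop/, /slorm/

/de.ru/ — σ1 onset /d/, coda /∅/ ok; σ2 onset /r/, coda /∅/ ok → well-formed
/mruf/ — σ1 onset /mr/ (3→4 rises), coda /f/ ok → well-formed
/pnurm/ — σ1 onset /pn/ (1→3 rises), coda /rm/ (4→3 falls) ok → well-formed
/rop.blop/ — σ1 onset /r/, coda /p/ ok; σ2 onset /bl/ (1→4 rises), coda /p/ ok → well-formed
/slorm/ — σ1 onset /sl/ (2→4 rises), coda /rm/ (4→3 falls) ok → well-formed
/mrusr.dund/ — violates constraint 1: syllable 1 coda /sr/: /s/ (fricative, 2) → /r/ (liquid, 4) does not fall → ill-formed
/mud.gbed/ — violates constraint 5: syllable 2 onset /gb/: /g/ (stop, 1) → /b/ (stop, 1) does not rise → ill-formed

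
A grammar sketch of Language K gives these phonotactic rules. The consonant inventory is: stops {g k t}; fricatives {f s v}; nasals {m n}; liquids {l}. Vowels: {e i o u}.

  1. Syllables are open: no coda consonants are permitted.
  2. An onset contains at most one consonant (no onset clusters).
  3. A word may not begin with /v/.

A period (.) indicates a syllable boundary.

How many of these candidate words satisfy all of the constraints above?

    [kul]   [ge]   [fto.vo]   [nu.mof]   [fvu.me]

[kul] — violates constraint 1: syllable 1 coda /l/ has 1 consonant (> 0) → phonotactically illegal
[ge] — σ1 onset /g/, coda /∅/ ok → phonotactically legal
[fto.vo] — violates constraint 2: syllable 1 onset /ft/ has 2 consonants (> 1) → phonotactically illegal
[nu.mof] — violates constraint 1: syllable 2 coda /f/ has 1 consonant (> 0) → phonotactically illegal
[fvu.me] — violates constraint 2: syllable 1 onset /fv/ has 2 consonants (> 1) → phonotactically illegal
Phonotactically legal: [ge] → 1.

1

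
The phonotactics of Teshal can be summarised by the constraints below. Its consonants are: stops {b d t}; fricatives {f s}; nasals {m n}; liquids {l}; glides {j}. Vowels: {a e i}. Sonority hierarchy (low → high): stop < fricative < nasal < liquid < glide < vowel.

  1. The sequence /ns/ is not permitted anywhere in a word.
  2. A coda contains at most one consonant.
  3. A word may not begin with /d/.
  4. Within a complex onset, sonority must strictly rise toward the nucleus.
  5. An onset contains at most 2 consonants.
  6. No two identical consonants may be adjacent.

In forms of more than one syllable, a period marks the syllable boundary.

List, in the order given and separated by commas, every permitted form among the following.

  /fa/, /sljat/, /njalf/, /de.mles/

/fa/

/fa/ — σ1 onset /f/, coda /∅/ ok → permitted
/sljat/ — violates constraint 5: syllable 1 onset /slj/ has 3 consonants (> 2) → not permitted
/njalf/ — violates constraint 2: syllable 1 coda /lf/ has 2 consonants (> 1) → not permitted
/de.mles/ — violates constraint 3: word begins with /d/ → not permitted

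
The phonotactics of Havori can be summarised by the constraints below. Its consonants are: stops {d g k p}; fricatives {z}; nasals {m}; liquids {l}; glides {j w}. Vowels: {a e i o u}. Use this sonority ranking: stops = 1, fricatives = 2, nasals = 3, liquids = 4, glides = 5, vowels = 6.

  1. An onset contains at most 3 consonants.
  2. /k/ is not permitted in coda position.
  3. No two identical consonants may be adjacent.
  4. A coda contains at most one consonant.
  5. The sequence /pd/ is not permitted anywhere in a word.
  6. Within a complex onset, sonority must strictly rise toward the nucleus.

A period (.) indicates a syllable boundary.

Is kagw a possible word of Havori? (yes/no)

no

kagw — violates constraint 4: syllable 1 coda /gw/ has 2 consonants (> 1) → illicit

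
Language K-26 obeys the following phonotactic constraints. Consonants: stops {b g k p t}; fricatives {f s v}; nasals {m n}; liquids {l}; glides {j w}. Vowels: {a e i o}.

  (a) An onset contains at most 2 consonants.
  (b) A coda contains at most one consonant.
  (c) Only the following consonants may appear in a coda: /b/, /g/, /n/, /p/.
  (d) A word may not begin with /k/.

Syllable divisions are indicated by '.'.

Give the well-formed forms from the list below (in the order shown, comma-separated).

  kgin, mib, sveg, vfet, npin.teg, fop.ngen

mib, sveg, npin.teg, fop.ngen

kgin — violates constraint (d): word begins with /k/ → ill-formed
mib — σ1 onset /m/, coda /b/ ok → well-formed
sveg — σ1 onset /sv/ (2C), coda /g/ ok → well-formed
vfet — violates constraint (c): syllable 1 coda contains /t/, which is not a licensed coda consonant → ill-formed
npin.teg — σ1 onset /np/ (2C), coda /n/ ok; σ2 onset /t/, coda /g/ ok → well-formed
fop.ngen — σ1 onset /f/, coda /p/ ok; σ2 onset /ng/ (2C), coda /n/ ok → well-formed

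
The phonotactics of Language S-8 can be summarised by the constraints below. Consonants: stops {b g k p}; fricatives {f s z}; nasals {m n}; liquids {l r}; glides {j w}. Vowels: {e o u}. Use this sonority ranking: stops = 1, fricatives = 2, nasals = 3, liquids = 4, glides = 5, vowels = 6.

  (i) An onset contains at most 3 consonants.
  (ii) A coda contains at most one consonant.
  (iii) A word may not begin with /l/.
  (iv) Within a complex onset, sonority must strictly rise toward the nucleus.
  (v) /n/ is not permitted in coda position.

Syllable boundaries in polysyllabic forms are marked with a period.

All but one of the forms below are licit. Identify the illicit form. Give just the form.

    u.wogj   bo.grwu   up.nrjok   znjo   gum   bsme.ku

u.wogj

u.wogj — violates constraint (ii): syllable 2 coda /gj/ has 2 consonants (> 1) → illicit
bo.grwu — σ1 onset /b/, coda /∅/ ok; σ2 onset /grw/ (1→4→5 rises), coda /∅/ ok → licit
up.nrjok — σ1 onset /∅/, coda /p/ ok; σ2 onset /nrj/ (3→4→5 rises), coda /k/ ok → licit
znjo — σ1 onset /znj/ (2→3→5 rises), coda /∅/ ok → licit
gum — σ1 onset /g/, coda /m/ ok → licit
bsme.ku — σ1 onset /bsm/ (1→2→3 rises), coda /∅/ ok; σ2 onset /k/, coda /∅/ ok → licit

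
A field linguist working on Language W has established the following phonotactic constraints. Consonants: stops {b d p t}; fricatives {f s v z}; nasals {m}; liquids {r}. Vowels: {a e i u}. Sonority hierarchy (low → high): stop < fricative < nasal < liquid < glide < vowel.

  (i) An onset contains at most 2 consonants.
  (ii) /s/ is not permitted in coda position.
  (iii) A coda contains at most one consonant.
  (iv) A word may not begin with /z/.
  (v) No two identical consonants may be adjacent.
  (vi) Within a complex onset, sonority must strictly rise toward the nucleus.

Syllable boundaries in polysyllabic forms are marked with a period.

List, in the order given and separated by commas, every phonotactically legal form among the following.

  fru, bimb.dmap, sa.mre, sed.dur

fru — σ1 onset /fr/ (2→4 rises), coda /∅/ ok → phonotactically legal
bimb.dmap — violates constraint (iii): syllable 1 coda /mb/ has 2 consonants (> 1) → phonotactically illegal
sa.mre — σ1 onset /s/, coda /∅/ ok; σ2 onset /mr/ (3→4 rises), coda /∅/ ok → phonotactically legal
sed.dur — violates constraint (v): adjacent identical consonants /dd/ → phonotactically illegal

fru, sa.mre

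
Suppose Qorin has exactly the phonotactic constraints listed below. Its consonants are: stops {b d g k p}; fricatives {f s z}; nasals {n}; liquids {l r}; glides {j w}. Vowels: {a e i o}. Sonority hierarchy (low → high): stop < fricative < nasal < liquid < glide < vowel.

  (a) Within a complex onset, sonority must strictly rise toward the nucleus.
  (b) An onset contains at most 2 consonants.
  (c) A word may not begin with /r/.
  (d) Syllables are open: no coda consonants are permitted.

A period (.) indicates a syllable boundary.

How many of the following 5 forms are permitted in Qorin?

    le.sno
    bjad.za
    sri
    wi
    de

4

le.sno — σ1 onset /l/, coda /∅/ ok; σ2 onset /sn/ (2→3 rises), coda /∅/ ok → permitted
bjad.za — violates constraint (d): syllable 1 coda /d/ has 1 consonant (> 0) → not permitted
sri — σ1 onset /sr/ (2→4 rises), coda /∅/ ok → permitted
wi — σ1 onset /w/, coda /∅/ ok → permitted
de — σ1 onset /d/, coda /∅/ ok → permitted
Permitted: le.sno, sri, wi, de → 4.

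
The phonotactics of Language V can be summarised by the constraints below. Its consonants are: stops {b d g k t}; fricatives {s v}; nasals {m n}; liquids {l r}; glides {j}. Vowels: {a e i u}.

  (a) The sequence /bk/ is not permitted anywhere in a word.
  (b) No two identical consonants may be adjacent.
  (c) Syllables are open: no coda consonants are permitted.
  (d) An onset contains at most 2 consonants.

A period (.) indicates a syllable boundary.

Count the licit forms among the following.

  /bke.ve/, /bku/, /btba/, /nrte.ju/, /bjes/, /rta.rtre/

/bke.ve/ — violates constraint (a): contains banned sequence /bk/ → illicit
/bku/ — violates constraint (a): contains banned sequence /bk/ → illicit
/btba/ — violates constraint (d): syllable 1 onset /btb/ has 3 consonants (> 2) → illicit
/nrte.ju/ — violates constraint (d): syllable 1 onset /nrt/ has 3 consonants (> 2) → illicit
/bjes/ — violates constraint (c): syllable 1 coda /s/ has 1 consonant (> 0) → illicit
/rta.rtre/ — violates constraint (d): syllable 2 onset /rtr/ has 3 consonants (> 2) → illicit
No form is licit → 0.

0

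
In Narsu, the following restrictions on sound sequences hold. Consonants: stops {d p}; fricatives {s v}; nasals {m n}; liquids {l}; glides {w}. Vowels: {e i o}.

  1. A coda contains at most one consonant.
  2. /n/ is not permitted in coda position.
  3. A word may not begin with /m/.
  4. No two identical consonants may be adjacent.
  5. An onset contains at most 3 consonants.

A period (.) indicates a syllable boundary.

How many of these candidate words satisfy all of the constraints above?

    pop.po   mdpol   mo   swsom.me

pop.po — violates constraint 4: adjacent identical consonants /pp/ → phonotactically illegal
mdpol — violates constraint 3: word begins with /m/ → phonotactically illegal
mo — violates constraint 3: word begins with /m/ → phonotactically illegal
swsom.me — violates constraint 4: adjacent identical consonants /mm/ → phonotactically illegal
No form is phonotactically legal → 0.

0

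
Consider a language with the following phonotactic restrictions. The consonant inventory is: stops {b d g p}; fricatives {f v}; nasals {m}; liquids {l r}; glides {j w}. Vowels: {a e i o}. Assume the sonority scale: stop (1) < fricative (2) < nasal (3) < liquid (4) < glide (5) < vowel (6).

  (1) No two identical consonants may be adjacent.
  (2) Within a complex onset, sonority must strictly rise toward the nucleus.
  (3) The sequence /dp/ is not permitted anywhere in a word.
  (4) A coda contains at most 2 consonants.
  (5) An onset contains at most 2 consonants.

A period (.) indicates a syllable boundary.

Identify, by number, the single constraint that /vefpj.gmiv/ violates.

/vefpj.gmiv/: syllable 1 coda /fpj/ has 3 consonants (> 2).
This is a violation of constraint 4: "A coda contains at most 2 consonants."
The remaining constraints (1, 2, 3, 5) are satisfied.

4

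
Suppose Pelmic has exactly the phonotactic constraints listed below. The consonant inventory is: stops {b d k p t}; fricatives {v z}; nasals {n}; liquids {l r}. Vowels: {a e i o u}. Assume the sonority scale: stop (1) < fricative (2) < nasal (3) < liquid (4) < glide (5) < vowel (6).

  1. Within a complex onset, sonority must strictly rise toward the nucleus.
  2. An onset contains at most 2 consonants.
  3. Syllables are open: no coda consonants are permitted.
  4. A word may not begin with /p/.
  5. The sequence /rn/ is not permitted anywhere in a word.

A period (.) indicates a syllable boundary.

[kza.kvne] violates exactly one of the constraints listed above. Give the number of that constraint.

2

[kza.kvne]: syllable 2 onset /kvn/ has 3 consonants (> 2).
This is a violation of constraint 2: "An onset contains at most 2 consonants."
The remaining constraints (1, 3, 4, 5) are satisfied.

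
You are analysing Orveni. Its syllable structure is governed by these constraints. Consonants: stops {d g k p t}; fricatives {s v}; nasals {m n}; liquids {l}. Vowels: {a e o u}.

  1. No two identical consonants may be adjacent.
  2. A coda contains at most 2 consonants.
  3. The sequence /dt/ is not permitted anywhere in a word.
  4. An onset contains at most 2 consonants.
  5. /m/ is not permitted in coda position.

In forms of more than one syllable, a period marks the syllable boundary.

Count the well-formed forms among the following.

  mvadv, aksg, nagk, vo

mvadv — σ1 onset /mv/ (2C), coda /dv/ (2C) ok → well-formed
aksg — violates constraint 2: syllable 1 coda /ksg/ has 3 consonants (> 2) → ill-formed
nagk — σ1 onset /n/, coda /gk/ (2C) ok → well-formed
vo — σ1 onset /v/, coda /∅/ ok → well-formed
Well-formed: mvadv, nagk, vo → 3.

3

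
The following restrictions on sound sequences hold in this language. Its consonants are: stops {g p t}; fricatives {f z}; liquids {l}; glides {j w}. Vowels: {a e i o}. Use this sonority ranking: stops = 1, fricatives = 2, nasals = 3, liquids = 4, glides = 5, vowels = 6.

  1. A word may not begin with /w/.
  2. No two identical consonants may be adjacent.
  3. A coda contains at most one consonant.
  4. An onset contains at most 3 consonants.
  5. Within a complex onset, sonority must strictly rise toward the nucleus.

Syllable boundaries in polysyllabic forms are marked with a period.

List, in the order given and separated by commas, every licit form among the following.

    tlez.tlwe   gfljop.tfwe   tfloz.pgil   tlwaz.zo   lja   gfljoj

tlez.tlwe, lja

tlez.tlwe — σ1 onset /tl/ (1→4 rises), coda /z/ ok; σ2 onset /tlw/ (1→4→5 rises), coda /∅/ ok → licit
gfljop.tfwe — violates constraint 4: syllable 1 onset /gflj/ has 4 consonants (> 3) → illicit
tfloz.pgil — violates constraint 5: syllable 2 onset /pg/: /p/ (stop, 1) → /g/ (stop, 1) does not rise → illicit
tlwaz.zo — violates constraint 2: adjacent identical consonants /zz/ → illicit
lja — σ1 onset /lj/ (4→5 rises), coda /∅/ ok → licit
gfljoj — violates constraint 4: syllable 1 onset /gflj/ has 4 consonants (> 3) → illicit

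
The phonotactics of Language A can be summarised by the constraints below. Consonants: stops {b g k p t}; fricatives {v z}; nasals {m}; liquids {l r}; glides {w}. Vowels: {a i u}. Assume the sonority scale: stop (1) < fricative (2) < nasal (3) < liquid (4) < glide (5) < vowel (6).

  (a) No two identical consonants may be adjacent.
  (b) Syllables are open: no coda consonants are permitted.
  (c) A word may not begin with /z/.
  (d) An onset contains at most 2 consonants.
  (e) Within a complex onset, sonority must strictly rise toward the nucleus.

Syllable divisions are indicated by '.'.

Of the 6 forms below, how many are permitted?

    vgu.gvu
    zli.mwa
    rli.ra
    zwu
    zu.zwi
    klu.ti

1

vgu.gvu — violates constraint (e): syllable 1 onset /vg/: /v/ (fricative, 2) → /g/ (stop, 1) does not rise → not permitted
zli.mwa — violates constraint (c): word begins with /z/ → not permitted
rli.ra — violates constraint (e): syllable 1 onset /rl/: /r/ (liquid, 4) → /l/ (liquid, 4) does not rise → not permitted
zwu — violates constraint (c): word begins with /z/ → not permitted
zu.zwi — violates constraint (c): word begins with /z/ → not permitted
klu.ti — σ1 onset /kl/ (1→4 rises), coda /∅/ ok; σ2 onset /t/, coda /∅/ ok → permitted
Permitted: klu.ti → 1.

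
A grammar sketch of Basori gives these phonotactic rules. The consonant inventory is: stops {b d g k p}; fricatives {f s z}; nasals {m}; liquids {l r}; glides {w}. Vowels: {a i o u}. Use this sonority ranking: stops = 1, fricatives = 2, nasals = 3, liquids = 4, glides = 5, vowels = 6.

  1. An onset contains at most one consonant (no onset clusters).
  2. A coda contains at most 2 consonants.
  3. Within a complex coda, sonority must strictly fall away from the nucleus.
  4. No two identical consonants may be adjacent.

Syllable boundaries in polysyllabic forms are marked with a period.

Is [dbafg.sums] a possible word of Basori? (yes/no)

[dbafg.sums] — violates constraint 1: syllable 1 onset /db/ has 2 consonants (> 1) → illicit

no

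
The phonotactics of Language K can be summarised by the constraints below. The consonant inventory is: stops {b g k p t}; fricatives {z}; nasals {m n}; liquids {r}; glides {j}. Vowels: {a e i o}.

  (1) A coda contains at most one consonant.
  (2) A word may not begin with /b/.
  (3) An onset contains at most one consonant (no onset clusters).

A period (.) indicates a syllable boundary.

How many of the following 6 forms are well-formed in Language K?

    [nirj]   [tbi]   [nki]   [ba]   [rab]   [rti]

[nirj] — violates constraint 1: syllable 1 coda /rj/ has 2 consonants (> 1) → ill-formed
[tbi] — violates constraint 3: syllable 1 onset /tb/ has 2 consonants (> 1) → ill-formed
[nki] — violates constraint 3: syllable 1 onset /nk/ has 2 consonants (> 1) → ill-formed
[ba] — violates constraint 2: word begins with /b/ → ill-formed
[rab] — σ1 onset /r/, coda /b/ ok → well-formed
[rti] — violates constraint 3: syllable 1 onset /rt/ has 2 consonants (> 1) → ill-formed
Well-formed: [rab] → 1.

1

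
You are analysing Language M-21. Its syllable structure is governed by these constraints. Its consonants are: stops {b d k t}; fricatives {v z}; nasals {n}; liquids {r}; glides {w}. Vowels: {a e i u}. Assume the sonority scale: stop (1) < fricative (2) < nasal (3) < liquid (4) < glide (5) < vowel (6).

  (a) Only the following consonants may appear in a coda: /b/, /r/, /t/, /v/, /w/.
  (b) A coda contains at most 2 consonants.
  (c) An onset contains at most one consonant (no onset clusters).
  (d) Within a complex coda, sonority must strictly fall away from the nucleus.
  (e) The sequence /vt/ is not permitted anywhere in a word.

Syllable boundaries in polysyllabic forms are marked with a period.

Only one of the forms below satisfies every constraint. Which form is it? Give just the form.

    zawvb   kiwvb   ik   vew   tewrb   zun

vew

zawvb — violates constraint (b): syllable 1 coda /wvb/ has 3 consonants (> 2) → ill-formed
kiwvb — violates constraint (b): syllable 1 coda /wvb/ has 3 consonants (> 2) → ill-formed
ik — violates constraint (a): syllable 1 coda contains /k/, which is not a licensed coda consonant → ill-formed
vew — σ1 onset /v/, coda /w/ ok → well-formed
tewrb — violates constraint (b): syllable 1 coda /wrb/ has 3 consonants (> 2) → ill-formed
zun — violates constraint (a): syllable 1 coda contains /n/, which is not a licensed coda consonant → ill-formed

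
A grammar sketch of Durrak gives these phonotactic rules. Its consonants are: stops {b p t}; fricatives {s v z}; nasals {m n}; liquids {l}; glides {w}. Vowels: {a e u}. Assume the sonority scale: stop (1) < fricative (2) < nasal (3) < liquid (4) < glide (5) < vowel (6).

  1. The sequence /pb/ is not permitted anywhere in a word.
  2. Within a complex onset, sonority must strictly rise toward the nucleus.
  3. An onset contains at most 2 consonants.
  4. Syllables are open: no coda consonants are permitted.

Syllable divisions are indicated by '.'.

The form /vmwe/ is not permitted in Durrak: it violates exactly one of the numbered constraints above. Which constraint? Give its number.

3

/vmwe/: syllable 1 onset /vmw/ has 3 consonants (> 2).
This is a violation of constraint 3: "An onset contains at most 2 consonants."
The remaining constraints (1, 2, 4) are satisfied.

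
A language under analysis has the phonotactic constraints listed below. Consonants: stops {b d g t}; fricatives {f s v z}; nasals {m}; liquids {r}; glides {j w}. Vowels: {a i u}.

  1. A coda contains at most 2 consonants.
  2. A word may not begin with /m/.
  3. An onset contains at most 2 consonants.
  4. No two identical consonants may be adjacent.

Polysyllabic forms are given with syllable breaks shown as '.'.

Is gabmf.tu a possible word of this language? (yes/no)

gabmf.tu — violates constraint 1: syllable 1 coda /bmf/ has 3 consonants (> 2) → ill-formed

no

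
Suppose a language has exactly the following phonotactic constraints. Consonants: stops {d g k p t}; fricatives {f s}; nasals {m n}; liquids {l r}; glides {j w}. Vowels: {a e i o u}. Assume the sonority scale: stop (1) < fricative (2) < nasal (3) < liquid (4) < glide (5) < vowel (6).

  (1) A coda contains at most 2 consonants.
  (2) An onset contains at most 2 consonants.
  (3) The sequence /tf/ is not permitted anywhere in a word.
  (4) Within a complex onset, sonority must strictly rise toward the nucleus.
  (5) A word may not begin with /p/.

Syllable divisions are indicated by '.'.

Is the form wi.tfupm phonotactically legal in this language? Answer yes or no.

wi.tfupm — violates constraint 3: contains banned sequence /tf/ → phonotactically illegal

no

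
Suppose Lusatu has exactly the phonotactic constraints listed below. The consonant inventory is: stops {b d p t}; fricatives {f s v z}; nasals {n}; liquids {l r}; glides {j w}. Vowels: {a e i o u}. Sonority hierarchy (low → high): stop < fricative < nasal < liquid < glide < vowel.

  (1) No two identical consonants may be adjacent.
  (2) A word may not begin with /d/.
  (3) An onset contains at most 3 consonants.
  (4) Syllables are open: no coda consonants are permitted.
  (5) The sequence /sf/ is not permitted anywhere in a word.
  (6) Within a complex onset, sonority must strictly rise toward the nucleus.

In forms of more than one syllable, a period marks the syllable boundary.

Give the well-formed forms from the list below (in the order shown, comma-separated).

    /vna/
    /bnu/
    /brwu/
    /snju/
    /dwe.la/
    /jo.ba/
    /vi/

/vna/ — σ1 onset /vn/ (2→3 rises), coda /∅/ ok → well-formed
/bnu/ — σ1 onset /bn/ (1→3 rises), coda /∅/ ok → well-formed
/brwu/ — σ1 onset /brw/ (1→4→5 rises), coda /∅/ ok → well-formed
/snju/ — σ1 onset /snj/ (2→3→5 rises), coda /∅/ ok → well-formed
/dwe.la/ — violates constraint 2: word begins with /d/ → ill-formed
/jo.ba/ — σ1 onset /j/, coda /∅/ ok; σ2 onset /b/, coda /∅/ ok → well-formed
/vi/ — σ1 onset /v/, coda /∅/ ok → well-formed

/vna/, /bnu/, /brwu/, /snju/, /jo.ba/, /vi/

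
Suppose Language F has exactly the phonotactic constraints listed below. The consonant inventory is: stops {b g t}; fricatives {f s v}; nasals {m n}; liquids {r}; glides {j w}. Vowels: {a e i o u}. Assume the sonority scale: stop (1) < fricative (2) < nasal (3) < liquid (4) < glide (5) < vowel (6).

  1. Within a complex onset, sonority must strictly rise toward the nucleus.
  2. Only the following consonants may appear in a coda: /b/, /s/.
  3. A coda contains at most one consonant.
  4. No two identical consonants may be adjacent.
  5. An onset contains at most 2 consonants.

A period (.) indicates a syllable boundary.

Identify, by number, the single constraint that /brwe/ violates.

5

/brwe/: syllable 1 onset /brw/ has 3 consonants (> 2).
This is a violation of constraint 5: "An onset contains at most 2 consonants."
The remaining constraints (1, 2, 3, 4) are satisfied.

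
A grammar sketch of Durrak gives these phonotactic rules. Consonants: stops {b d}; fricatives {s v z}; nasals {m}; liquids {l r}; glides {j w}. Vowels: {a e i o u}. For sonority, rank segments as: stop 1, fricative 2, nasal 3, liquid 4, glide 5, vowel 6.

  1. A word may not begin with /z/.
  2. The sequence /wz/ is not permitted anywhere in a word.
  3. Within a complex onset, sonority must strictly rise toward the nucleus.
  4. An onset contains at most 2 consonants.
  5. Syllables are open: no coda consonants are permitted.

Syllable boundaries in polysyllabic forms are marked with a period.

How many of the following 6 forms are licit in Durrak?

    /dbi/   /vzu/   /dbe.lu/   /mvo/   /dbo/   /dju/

/dbi/ — violates constraint 3: syllable 1 onset /db/: /d/ (stop, 1) → /b/ (stop, 1) does not rise → illicit
/vzu/ — violates constraint 3: syllable 1 onset /vz/: /v/ (fricative, 2) → /z/ (fricative, 2) does not rise → illicit
/dbe.lu/ — violates constraint 3: syllable 1 onset /db/: /d/ (stop, 1) → /b/ (stop, 1) does not rise → illicit
/mvo/ — violates constraint 3: syllable 1 onset /mv/: /m/ (nasal, 3) → /v/ (fricative, 2) does not rise → illicit
/dbo/ — violates constraint 3: syllable 1 onset /db/: /d/ (stop, 1) → /b/ (stop, 1) does not rise → illicit
/dju/ — σ1 onset /dj/ (1→5 rises), coda /∅/ ok → licit
Licit: /dju/ → 1.

1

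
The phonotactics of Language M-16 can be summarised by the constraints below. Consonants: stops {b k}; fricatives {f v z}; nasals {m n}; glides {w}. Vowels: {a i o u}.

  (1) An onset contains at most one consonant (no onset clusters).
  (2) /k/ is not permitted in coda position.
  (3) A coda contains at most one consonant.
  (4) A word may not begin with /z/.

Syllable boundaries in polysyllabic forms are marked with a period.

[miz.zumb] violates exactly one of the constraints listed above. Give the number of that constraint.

3

[miz.zumb]: syllable 2 coda /mb/ has 2 consonants (> 1).
This is a violation of constraint 3: "A coda contains at most one consonant."
The remaining constraints (1, 2, 4) are satisfied.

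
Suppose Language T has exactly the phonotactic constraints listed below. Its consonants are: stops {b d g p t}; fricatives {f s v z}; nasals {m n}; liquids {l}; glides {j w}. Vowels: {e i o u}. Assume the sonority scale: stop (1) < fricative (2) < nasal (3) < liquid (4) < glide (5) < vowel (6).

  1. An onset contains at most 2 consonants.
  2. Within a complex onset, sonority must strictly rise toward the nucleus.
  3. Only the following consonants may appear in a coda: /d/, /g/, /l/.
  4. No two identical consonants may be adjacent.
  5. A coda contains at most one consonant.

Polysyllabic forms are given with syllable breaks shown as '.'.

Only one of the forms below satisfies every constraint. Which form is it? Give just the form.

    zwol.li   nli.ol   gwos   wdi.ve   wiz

nli.ol

zwol.li — violates constraint 4: adjacent identical consonants /ll/ → illicit
nli.ol — σ1 onset /nl/ (3→4 rises), coda /∅/ ok; σ2 onset /∅/, coda /l/ ok → licit
gwos — violates constraint 3: syllable 1 coda contains /s/, which is not a licensed coda consonant → illicit
wdi.ve — violates constraint 2: syllable 1 onset /wd/: /w/ (glide, 5) → /d/ (stop, 1) does not rise → illicit
wiz — violates constraint 3: syllable 1 coda contains /z/, which is not a licensed coda consonant → illicit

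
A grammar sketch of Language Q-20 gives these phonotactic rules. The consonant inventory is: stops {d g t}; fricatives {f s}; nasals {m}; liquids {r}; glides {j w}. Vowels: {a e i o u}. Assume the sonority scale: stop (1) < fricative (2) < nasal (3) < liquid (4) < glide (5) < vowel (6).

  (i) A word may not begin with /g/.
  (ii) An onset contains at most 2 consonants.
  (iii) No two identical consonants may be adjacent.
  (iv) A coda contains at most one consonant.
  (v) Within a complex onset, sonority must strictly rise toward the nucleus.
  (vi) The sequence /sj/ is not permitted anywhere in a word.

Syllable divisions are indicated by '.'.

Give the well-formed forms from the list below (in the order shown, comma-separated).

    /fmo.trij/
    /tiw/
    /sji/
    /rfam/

/fmo.trij/, /tiw/

/fmo.trij/ — σ1 onset /fm/ (2→3 rises), coda /∅/ ok; σ2 onset /tr/ (1→4 rises), coda /j/ ok → well-formed
/tiw/ — σ1 onset /t/, coda /w/ ok → well-formed
/sji/ — violates constraint (vi): contains banned sequence /sj/ → ill-formed
/rfam/ — violates constraint (v): syllable 1 onset /rf/: /r/ (liquid, 4) → /f/ (fricative, 2) does not rise → ill-formed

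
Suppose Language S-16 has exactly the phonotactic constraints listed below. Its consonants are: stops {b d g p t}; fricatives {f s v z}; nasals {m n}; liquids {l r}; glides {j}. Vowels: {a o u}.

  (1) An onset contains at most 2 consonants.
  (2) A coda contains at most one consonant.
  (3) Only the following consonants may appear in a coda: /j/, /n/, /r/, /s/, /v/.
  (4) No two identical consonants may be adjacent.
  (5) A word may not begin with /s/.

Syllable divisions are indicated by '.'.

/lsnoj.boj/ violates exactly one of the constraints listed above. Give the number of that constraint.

1

/lsnoj.boj/: syllable 1 onset /lsn/ has 3 consonants (> 2).
This is a violation of constraint 1: "An onset contains at most 2 consonants."
The remaining constraints (2, 3, 4, 5) are satisfied.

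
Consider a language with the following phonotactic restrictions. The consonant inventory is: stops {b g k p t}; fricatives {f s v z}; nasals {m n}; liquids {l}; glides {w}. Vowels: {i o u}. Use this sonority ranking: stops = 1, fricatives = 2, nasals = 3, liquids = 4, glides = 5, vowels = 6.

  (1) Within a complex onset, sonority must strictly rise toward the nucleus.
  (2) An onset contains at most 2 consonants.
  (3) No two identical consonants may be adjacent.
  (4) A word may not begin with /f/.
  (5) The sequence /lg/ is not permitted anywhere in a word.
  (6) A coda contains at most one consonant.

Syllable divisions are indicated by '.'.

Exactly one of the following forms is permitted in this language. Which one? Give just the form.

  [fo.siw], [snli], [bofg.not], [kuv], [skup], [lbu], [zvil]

[fo.siw] — violates constraint 4: word begins with /f/ → not permitted
[snli] — violates constraint 2: syllable 1 onset /snl/ has 3 consonants (> 2) → not permitted
[bofg.not] — violates constraint 6: syllable 1 coda /fg/ has 2 consonants (> 1) → not permitted
[kuv] — σ1 onset /k/, coda /v/ ok → permitted
[skup] — violates constraint 1: syllable 1 onset /sk/: /s/ (fricative, 2) → /k/ (stop, 1) does not rise → not permitted
[lbu] — violates constraint 1: syllable 1 onset /lb/: /l/ (liquid, 4) → /b/ (stop, 1) does not rise → not permitted
[zvil] — violates constraint 1: syllable 1 onset /zv/: /z/ (fricative, 2) → /v/ (fricative, 2) does not rise → not permitted

[kuv]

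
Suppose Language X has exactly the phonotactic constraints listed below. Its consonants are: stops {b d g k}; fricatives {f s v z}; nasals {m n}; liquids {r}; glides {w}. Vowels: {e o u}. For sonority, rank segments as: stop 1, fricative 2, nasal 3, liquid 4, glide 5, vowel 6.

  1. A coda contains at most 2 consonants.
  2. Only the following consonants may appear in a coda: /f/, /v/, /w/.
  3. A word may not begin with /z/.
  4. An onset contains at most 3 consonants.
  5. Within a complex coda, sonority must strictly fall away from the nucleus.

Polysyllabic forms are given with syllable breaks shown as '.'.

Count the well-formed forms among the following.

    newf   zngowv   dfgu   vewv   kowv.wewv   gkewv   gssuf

6

newf — σ1 onset /n/, coda /wf/ (5→2 falls) ok → well-formed
zngowv — violates constraint 3: word begins with /z/ → ill-formed
dfgu — σ1 onset /dfg/ (3C), coda /∅/ ok → well-formed
vewv — σ1 onset /v/, coda /wv/ (5→2 falls) ok → well-formed
kowv.wewv — σ1 onset /k/, coda /wv/ (5→2 falls) ok; σ2 onset /w/, coda /wv/ (5→2 falls) ok → well-formed
gkewv — σ1 onset /gk/ (2C), coda /wv/ (5→2 falls) ok → well-formed
gssuf — σ1 onset /gss/ (3C), coda /f/ ok → well-formed
Well-formed: newf, dfgu, vewv, kowv.wewv, gkewv, gssuf → 6.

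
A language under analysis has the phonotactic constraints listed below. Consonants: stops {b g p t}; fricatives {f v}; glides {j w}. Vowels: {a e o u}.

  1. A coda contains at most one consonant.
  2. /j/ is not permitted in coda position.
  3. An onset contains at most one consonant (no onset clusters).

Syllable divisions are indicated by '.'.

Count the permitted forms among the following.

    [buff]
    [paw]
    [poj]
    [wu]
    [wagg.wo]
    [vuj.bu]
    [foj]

2

[buff] — violates constraint 1: syllable 1 coda /ff/ has 2 consonants (> 1) → not permitted
[paw] — σ1 onset /p/, coda /w/ ok → permitted
[poj] — violates constraint 2: syllable 1 coda contains /j/ → not permitted
[wu] — σ1 onset /w/, coda /∅/ ok → permitted
[wagg.wo] — violates constraint 1: syllable 1 coda /gg/ has 2 consonants (> 1) → not permitted
[vuj.bu] — violates constraint 2: syllable 1 coda contains /j/ → not permitted
[foj] — violates constraint 2: syllable 1 coda contains /j/ → not permitted
Permitted: [paw], [wu] → 2.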